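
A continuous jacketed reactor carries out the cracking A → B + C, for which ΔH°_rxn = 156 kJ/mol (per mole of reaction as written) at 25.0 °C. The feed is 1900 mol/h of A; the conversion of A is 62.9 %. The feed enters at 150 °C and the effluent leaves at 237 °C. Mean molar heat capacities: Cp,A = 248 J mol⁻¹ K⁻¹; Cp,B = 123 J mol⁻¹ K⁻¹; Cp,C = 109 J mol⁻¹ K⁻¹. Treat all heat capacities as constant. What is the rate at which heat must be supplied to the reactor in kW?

Extent of reaction ξ = 0.629 × 1900 = 1195.1 mol/h
Reaction term: ξ·ΔH°_rxn = 1195.1 × 156 = 186440 kJ/h
Sensible, feed 150→25 °C: -58900 kJ/h
Outlet flows (mol/h): A 704.9, B 1195.1, C 1195.1
Sensible, products 25→237 °C: 95841 kJ/h
Q = ΔH = 223380 kJ/h = 62.049 kW
Heat supplied = 62.049 kW

Q_in = 62.0 kW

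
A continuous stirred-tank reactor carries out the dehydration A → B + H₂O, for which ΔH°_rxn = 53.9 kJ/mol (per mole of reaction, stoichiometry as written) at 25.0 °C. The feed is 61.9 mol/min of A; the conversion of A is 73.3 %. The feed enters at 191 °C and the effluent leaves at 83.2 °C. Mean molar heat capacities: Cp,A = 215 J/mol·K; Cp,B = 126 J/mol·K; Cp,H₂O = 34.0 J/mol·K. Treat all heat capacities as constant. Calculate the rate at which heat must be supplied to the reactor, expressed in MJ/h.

Q_in = 51.9 MJ/h

Extent of reaction ξ = 0.733 × 61.9 = 45.373 mol/min
Reaction term: ξ·ΔH°_rxn = 45.373 × 53.9 = 2445.6 kJ/min
Sensible, feed 191→25 °C: -2209.2 kJ/min
Outlet flows (mol/min): A 16.527, B 45.373, H₂O 45.373
Sensible, products 25→83.2 °C: 629.32 kJ/min
Q = ΔH = 865.69 kJ/min = 14.428 kW
Heat supplied = 51.942 MJ/h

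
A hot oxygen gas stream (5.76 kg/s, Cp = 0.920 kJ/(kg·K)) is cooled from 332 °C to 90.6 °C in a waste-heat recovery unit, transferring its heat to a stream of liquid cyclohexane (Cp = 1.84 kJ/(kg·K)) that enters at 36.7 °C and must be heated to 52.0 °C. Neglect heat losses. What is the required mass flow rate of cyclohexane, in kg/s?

ṁ_c = 45.4 kg/s

Heat released by hot stream: Q = 5.76 × 0.920 × (332 − 90.6) = 1279.2 kJ/s
Energy balance on cold side (adiabatic exchanger): Q = ṁ_c·Cp_c·(T_c,out − T_c,in)
ṁ_c = 1279.2 / [1.84 × (52.0 − 36.7)] = 45.44 kg/s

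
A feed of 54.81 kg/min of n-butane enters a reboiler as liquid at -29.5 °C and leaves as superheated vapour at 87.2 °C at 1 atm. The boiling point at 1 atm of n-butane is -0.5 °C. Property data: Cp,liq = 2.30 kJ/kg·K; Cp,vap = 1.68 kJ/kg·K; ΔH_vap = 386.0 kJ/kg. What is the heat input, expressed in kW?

liquid -29.5→-0.5 °C: 66.7 kJ/kg
vaporisation at -0.5 °C: 386 kJ/kg
vapour -0.5→87.2 °C: 147.34 kJ/kg
Δh = 66.7 + 386 + 147.34 = 600.04 kJ/kg
Q = ṁ·Δh = 54.81 kg/min × 600.04 kJ/kg = 32888 kJ/min
|Q| = 548.13 kW

Q = 548 kW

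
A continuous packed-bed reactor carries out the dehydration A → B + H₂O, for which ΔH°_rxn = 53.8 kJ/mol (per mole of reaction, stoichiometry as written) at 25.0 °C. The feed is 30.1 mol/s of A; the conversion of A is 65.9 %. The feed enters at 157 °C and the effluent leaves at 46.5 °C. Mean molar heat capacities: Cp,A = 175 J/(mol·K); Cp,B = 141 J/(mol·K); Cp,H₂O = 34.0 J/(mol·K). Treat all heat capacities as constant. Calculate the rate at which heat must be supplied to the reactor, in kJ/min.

Extent of reaction ξ = 0.659 × 30.1 = 19.836 mol/s
Reaction term: ξ·ΔH°_rxn = 19.836 × 53.8 = 1067.2 kJ/s
Sensible, feed 157→25 °C: -695.31 kJ/s
Outlet flows (mol/s): A 10.264, B 19.836, H₂O 19.836
Sensible, products 25→46.5 °C: 113.25 kJ/s
Q = ΔH = 485.11 kJ/s = 485.11 kW
Heat supplied = 29107 kJ/min

Q_in = 29100 kJ/min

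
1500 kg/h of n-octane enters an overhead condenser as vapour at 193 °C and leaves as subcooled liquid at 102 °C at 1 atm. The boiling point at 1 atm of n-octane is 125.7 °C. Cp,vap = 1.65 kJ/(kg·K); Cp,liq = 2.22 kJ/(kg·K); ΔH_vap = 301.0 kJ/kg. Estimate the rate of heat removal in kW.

vapour 193→125.7 °C: -111.04 kJ/kg
condensation at 125.7 °C: -301 kJ/kg
liquid 125.7→102 °C: -52.614 kJ/kg
Δh = -111.04 + -301 + -52.614 = -464.66 kJ/kg
Q = ṁ·Δh = 1500 kg/h × -464.66 kJ/kg = -696990 kJ/h
|Q| = 193.61 kW

Q_c = 194 kW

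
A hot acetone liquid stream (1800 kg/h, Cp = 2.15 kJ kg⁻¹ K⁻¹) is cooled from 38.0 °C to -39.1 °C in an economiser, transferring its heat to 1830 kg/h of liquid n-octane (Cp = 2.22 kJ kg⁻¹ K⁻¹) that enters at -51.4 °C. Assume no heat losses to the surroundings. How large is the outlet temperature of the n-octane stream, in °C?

T_c,out = 22.0 °C

Heat released by hot stream: Q = 1800 × 2.15 × (38.0 − -39.1) = 298380 kJ/h
Energy balance on cold side (adiabatic exchanger): Q = ṁ_c·Cp_c·(T_c,out − T_c,in)
T_c,out = -51.4 + 298380/(1830 × 2.22) = 22.045 °C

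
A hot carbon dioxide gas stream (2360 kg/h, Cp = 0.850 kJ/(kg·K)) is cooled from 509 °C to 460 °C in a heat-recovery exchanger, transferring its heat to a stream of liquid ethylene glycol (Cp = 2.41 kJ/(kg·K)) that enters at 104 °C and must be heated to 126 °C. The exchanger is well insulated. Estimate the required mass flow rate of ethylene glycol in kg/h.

ṁ_c = 1850 kg/h

Heat released by hot stream: Q = 2360 × 0.850 × (509 − 460) = 98294 kJ/h
Energy balance on cold side (adiabatic exchanger): Q = ṁ_c·Cp_c·(T_c,out − T_c,in)
ṁ_c = 98294 / [2.41 × (126 − 104)] = 1853.9 kg/h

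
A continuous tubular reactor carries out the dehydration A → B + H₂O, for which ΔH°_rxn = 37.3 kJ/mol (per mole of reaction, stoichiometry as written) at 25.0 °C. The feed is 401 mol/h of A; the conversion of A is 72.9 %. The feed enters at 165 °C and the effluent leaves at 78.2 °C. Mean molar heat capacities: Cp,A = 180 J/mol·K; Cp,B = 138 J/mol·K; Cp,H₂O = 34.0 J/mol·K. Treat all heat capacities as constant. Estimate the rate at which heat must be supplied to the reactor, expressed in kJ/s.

Extent of reaction ξ = 0.729 × 401 = 292.33 mol/h
Reaction term: ξ·ΔH°_rxn = 292.33 × 37.3 = 10904 kJ/h
Sensible, feed 165→25 °C: -10105 kJ/h
Outlet flows (mol/h): A 108.67, B 292.33, H₂O 292.33
Sensible, products 25→78.2 °C: 3715.6 kJ/h
Q = ΔH = 4514.2 kJ/h = 1.254 kW
Heat supplied = 1.254 kJ/s

Q_in = 1.25 kJ/s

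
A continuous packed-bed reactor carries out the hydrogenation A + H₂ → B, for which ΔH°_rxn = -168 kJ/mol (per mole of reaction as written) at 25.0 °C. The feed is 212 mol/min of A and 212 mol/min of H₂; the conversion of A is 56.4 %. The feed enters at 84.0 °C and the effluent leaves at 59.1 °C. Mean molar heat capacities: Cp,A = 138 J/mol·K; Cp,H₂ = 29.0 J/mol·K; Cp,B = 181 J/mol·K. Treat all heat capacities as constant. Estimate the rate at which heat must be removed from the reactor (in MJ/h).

Q_out = 1250 MJ/h

Extent of reaction ξ = 0.564 × 212 = 119.57 mol/min
Reaction term: ξ·ΔH°_rxn = 119.57 × -168 = -20087 kJ/min
Sensible, feed 84.0→25 °C: -2088.8 kJ/min
Outlet flows (mol/min): A 92.432, H₂ 92.432, B 119.57
Sensible, products 25→59.1 °C: 1264.4 kJ/min
Q = ΔH = -20912 kJ/min = -348.53 kW
Heat removed = 1254.7 MJ/h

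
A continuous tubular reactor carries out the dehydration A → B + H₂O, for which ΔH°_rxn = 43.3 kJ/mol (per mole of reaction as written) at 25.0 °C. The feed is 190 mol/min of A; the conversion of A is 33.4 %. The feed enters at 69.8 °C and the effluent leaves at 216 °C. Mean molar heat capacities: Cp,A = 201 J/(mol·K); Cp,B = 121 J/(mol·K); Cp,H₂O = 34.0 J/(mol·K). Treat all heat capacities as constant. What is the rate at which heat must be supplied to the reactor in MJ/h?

Extent of reaction ξ = 0.334 × 190 = 63.46 mol/min
Reaction term: ξ·ΔH°_rxn = 63.46 × 43.3 = 2747.8 kJ/min
Sensible, feed 69.8→25 °C: -1710.9 kJ/min
Outlet flows (mol/min): A 126.54, B 63.46, H₂O 63.46
Sensible, products 25→216 °C: 6736.7 kJ/min
Q = ΔH = 7773.6 kJ/min = 129.56 kW
Heat supplied = 466.42 MJ/h

Q_in = 466 MJ/h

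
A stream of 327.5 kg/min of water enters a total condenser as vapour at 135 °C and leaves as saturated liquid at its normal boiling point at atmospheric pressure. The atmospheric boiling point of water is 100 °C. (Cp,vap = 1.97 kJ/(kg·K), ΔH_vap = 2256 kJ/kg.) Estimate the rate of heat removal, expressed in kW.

Q_c = 12700 kW

vapour 135→100 °C: -68.95 kJ/kg
condensation at 100 °C: -2256 kJ/kg
Δh = -68.95 + -2256 = -2324.9 kJ/kg
Q = ṁ·Δh = 327.5 kg/min × -2324.9 kJ/kg = -761420 kJ/min
|Q| = 12690 kW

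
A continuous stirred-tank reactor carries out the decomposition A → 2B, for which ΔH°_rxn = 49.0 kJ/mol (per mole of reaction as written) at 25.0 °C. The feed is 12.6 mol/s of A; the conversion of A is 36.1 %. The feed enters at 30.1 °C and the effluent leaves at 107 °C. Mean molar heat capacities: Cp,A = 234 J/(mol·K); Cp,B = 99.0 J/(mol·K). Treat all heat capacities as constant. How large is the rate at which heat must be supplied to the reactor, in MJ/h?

Extent of reaction ξ = 0.361 × 12.6 = 4.5486 mol/s
Reaction term: ξ·ΔH°_rxn = 4.5486 × 49.0 = 222.88 kJ/s
Sensible, feed 30.1→25 °C: -15.037 kJ/s
Outlet flows (mol/s): A 8.0514, B 9.0972
Sensible, products 25→107 °C: 228.34 kJ/s
Q = ΔH = 436.19 kJ/s = 436.19 kW
Heat supplied = 1570.3 MJ/h

Q_in = 1570 MJ/h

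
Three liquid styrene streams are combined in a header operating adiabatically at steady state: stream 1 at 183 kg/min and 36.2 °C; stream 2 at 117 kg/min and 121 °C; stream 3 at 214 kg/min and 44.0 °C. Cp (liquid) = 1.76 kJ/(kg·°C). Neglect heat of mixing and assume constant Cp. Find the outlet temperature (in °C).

Adiabatic, steady state ⇒ Σ ṁᵢCp,ᵢ(T_out − Tᵢ) = 0
Σ ṁᵢCp,ᵢTᵢ = 183×1.76×36.2 + 117×1.76×121 + 214×1.76×44.0 = 53148
Σ ṁᵢCp,ᵢ = 183×1.76 + 117×1.76 + 214×1.76 = 904.64
T_out = 53148 / 904.64 = 58.75 °C

T_out = 58.8 °C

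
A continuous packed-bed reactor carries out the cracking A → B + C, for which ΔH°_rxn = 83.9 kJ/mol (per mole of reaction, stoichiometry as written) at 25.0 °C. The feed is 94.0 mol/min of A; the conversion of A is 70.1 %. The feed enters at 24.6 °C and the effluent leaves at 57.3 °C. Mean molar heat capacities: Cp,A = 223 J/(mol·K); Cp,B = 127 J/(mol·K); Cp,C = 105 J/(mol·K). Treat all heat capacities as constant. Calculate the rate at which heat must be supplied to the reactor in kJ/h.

Extent of reaction ξ = 0.701 × 94.0 = 65.894 mol/min
Reaction term: ξ·ΔH°_rxn = 65.894 × 83.9 = 5528.5 kJ/min
Sensible, feed 24.6→25 °C: 8.3848 kJ/min
Outlet flows (mol/min): A 28.106, B 65.894, C 65.894
Sensible, products 25→57.3 °C: 696.23 kJ/min
Q = ΔH = 6233.1 kJ/min = 103.89 kW
Heat supplied = 373990 kJ/h

Q_in = 374000 kJ/h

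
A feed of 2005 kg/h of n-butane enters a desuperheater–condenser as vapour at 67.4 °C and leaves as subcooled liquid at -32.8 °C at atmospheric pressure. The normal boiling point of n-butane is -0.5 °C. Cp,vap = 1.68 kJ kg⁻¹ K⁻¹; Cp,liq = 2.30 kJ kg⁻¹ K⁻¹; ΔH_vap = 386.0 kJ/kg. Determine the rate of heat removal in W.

vapour 67.4→-0.5 °C: -114.07 kJ/kg
condensation at -0.5 °C: -386 kJ/kg
liquid -0.5→-32.8 °C: -74.29 kJ/kg
Δh = -114.07 + -386 + -74.29 = -574.36 kJ/kg
Q = ṁ·Δh = 2005 kg/h × -574.36 kJ/kg = -1.1516e+06 kJ/h
|Q| = 319.89 kW = 319890 W

Q_c = 320000 W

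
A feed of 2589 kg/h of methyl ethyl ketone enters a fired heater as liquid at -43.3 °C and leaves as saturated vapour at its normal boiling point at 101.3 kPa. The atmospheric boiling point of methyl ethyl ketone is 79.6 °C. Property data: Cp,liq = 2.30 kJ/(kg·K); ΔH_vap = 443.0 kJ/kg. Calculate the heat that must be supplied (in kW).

liquid -43.3→79.6 °C: 282.67 kJ/kg
vaporisation at 79.6 °C: 443 kJ/kg
Δh = 282.67 + 443 = 725.67 kJ/kg
Q = ṁ·Δh = 2589 kg/h × 725.67 kJ/kg = 1.8788e+06 kJ/h
|Q| = 521.88 kW

Q = 522 kW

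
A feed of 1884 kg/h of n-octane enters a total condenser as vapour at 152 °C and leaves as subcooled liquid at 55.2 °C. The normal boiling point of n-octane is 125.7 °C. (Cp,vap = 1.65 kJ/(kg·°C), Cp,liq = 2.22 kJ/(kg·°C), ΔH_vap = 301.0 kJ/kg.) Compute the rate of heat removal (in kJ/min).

Q_c = 15700 kJ/min

vapour 152→125.7 °C: -43.395 kJ/kg
condensation at 125.7 °C: -301 kJ/kg
liquid 125.7→55.2 °C: -156.51 kJ/kg
Δh = -43.395 + -301 + -156.51 = -500.91 kJ/kg
Q = ṁ·Δh = 1884 kg/h × -500.91 kJ/kg = -943710 kJ/h
|Q| = 262.14 kW = 15728 kJ/min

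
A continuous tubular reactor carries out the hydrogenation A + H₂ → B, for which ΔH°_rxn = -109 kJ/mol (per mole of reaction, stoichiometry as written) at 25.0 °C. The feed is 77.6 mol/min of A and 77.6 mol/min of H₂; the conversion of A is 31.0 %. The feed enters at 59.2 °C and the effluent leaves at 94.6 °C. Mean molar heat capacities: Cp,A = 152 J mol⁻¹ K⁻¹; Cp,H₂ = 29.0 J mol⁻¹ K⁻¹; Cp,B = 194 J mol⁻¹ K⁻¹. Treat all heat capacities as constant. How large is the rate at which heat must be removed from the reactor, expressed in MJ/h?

Q_out = 126 MJ/h

Extent of reaction ξ = 0.310 × 77.6 = 24.056 mol/min
Reaction term: ξ·ΔH°_rxn = 24.056 × -109 = -2622.1 kJ/min
Sensible, feed 59.2→25 °C: -480.36 kJ/min
Outlet flows (mol/min): A 53.544, H₂ 53.544, B 24.056
Sensible, products 25→94.6 °C: 999.34 kJ/min
Q = ΔH = -2103.1 kJ/min = -35.052 kW
Heat removed = 126.19 MJ/h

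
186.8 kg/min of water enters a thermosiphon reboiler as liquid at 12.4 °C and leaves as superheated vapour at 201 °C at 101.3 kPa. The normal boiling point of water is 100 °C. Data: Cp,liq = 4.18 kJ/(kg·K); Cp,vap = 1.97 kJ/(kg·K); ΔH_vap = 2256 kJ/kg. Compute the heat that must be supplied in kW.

liquid 12.4→100 °C: 366.17 kJ/kg
vaporisation at 100 °C: 2256 kJ/kg
vapour 100→201 °C: 198.97 kJ/kg
Δh = 366.17 + 2256 + 198.97 = 2821.1 kJ/kg
Q = ṁ·Δh = 186.8 kg/min × 2821.1 kJ/kg = 526990 kJ/min
|Q| = 8783.1 kW

Q = 8780 kW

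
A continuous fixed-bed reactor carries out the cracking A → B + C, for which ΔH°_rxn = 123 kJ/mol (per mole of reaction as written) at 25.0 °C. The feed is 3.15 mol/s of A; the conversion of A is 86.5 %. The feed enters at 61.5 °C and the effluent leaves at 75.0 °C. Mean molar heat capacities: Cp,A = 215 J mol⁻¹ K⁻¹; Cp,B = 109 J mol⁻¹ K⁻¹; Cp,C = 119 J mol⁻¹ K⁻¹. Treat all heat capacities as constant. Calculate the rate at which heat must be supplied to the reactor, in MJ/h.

Extent of reaction ξ = 0.865 × 3.15 = 2.7247 mol/s
Reaction term: ξ·ΔH°_rxn = 2.7247 × 123 = 335.14 kJ/s
Sensible, feed 61.5→25 °C: -24.72 kJ/s
Outlet flows (mol/s): A 0.42525, B 2.7247, C 2.7247
Sensible, products 25→75.0 °C: 35.634 kJ/s
Q = ΔH = 346.06 kJ/s = 346.06 kW
Heat supplied = 1245.8 MJ/h

Q_in = 1250 MJ/h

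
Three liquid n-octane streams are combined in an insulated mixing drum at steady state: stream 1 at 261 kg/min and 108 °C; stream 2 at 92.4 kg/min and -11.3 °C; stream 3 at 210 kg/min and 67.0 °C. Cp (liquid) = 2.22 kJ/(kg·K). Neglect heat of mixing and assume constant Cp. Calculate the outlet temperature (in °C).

No heat crosses the boundary, so H_out = H_in.
Σ ṁᵢCp,ᵢTᵢ = 261×2.22×108 + 92.4×2.22×-11.3 + 210×2.22×67.0 = 91495
Σ ṁᵢCp,ᵢ = 261×2.22 + 92.4×2.22 + 210×2.22 = 1250.7
T_out = 91495 / 1250.7 = 73.152 °C

T_out = 73.2 °C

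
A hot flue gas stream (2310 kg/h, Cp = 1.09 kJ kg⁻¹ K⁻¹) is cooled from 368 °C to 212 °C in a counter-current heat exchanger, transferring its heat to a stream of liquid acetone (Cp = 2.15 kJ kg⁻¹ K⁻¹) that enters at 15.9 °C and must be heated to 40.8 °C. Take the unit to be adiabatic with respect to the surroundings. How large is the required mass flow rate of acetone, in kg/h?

Heat released by hot stream: Q = 2310 × 1.09 × (368 − 212) = 392790 kJ/h
Energy balance on cold side (adiabatic exchanger): Q = ṁ_c·Cp_c·(T_c,out − T_c,in)
ṁ_c = 392790 / [2.15 × (40.8 − 15.9)] = 7337.1 kg/h

ṁ_c = 7340 kg/h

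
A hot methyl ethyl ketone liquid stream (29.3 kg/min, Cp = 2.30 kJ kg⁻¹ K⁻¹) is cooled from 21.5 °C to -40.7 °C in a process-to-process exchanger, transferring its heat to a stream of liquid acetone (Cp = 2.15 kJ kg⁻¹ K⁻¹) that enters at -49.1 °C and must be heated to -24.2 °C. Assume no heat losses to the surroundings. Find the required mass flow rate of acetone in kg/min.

ṁ_c = 78.3 kg/min

Heat released by hot stream: Q = 29.3 × 2.30 × (21.5 − -40.7) = 4191.7 kJ/min
Energy balance on cold side (adiabatic exchanger): Q = ṁ_c·Cp_c·(T_c,out − T_c,in)
ṁ_c = 4191.7 / [2.15 × (-24.2 − -49.1)] = 78.298 kg/min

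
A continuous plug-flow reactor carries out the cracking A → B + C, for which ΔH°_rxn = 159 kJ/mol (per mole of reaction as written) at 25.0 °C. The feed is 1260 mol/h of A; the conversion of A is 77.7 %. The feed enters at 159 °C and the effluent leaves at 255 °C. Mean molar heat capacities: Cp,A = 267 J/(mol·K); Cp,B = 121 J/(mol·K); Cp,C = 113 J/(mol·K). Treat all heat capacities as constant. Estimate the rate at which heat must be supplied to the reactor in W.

Extent of reaction ξ = 0.777 × 1260 = 979.02 mol/h
Reaction term: ξ·ΔH°_rxn = 979.02 × 159 = 155660 kJ/h
Sensible, feed 159→25 °C: -45080 kJ/h
Outlet flows (mol/h): A 280.98, B 979.02, C 979.02
Sensible, products 25→255 °C: 69946 kJ/h
Q = ΔH = 180530 kJ/h = 50.147 kW
Heat supplied = 50147 W

Q_in = 50100 W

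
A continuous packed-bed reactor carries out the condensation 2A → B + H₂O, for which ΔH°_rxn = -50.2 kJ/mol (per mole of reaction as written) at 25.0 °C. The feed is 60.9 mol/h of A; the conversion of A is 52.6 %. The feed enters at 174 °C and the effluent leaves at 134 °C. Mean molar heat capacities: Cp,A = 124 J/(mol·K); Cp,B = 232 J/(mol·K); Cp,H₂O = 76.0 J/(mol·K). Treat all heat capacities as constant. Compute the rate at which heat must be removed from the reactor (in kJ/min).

Q_out = 16.7 kJ/min

Extent of reaction ξ = 0.526 × 60.9 / 2 = 16.017 mol/h
Reaction term: ξ·ΔH°_rxn = 16.017 × -50.2 = -804.04 kJ/h
Sensible, feed 174→25 °C: -1125.2 kJ/h
Outlet flows (mol/h): A 28.867, B 16.017, H₂O 16.017
Sensible, products 25→134 °C: 927.87 kJ/h
Q = ΔH = -1001.4 kJ/h = -0.27815 kW
Heat removed = 16.689 kJ/min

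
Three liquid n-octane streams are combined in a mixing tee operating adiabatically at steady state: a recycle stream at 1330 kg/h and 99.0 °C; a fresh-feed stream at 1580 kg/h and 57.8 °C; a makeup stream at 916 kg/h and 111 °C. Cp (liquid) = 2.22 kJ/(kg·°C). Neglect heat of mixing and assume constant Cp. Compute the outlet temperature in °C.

Energy balance with Q = 0: Σ ṁᵢCp,ᵢ(T_out − Tᵢ) = 0
Σ ṁᵢCp,ᵢTᵢ = 1330×2.22×99.0 + 1580×2.22×57.8 + 916×2.22×111 = 720770
Σ ṁᵢCp,ᵢ = 1330×2.22 + 1580×2.22 + 916×2.22 = 8493.7
T_out = 720770 / 8493.7 = 84.859 °C

T_out = 84.9 °C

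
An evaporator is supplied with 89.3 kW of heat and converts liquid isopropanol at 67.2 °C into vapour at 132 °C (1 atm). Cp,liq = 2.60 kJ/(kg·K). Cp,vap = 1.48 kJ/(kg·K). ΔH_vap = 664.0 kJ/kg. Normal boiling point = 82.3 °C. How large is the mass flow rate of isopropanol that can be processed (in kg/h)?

ṁ = 414 kg/h

Δh = 2.60×(82.3−67.2) + 664.0 + 1.48×(132−82.3) = 776.82 kJ/kg
Q = 89.3 kW = 89.3 kJ/s = 321480 kJ/h
ṁ = Q/Δh = 321480 / 776.82 = 413.84 kg/h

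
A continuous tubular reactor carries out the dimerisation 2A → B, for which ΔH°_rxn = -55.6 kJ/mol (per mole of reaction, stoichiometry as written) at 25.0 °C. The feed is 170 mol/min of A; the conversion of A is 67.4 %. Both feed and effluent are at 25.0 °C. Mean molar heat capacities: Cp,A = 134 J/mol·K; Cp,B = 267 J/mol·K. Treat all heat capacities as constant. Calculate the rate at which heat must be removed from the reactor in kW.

Extent of reaction ξ = 0.674 × 170 / 2 = 57.29 mol/min
Reaction term: ξ·ΔH°_rxn = 57.29 × -55.6 = -3185.3 kJ/min
Q = ΔH = -3185.3 kJ/min = -53.089 kW
Heat removed = 53.089 kW

Q_out = 53.1 kW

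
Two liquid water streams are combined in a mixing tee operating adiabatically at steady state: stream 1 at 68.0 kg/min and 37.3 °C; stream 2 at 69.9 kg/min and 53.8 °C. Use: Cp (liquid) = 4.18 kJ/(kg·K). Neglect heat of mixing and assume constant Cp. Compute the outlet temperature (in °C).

T_out = 45.7 °C

No heat crosses the boundary, so H_out = H_in.
T_out = Σ ṁᵢCp,ᵢTᵢ / Σ ṁᵢCp,ᵢ
      = 26322 / 576.42 = 45.664 °C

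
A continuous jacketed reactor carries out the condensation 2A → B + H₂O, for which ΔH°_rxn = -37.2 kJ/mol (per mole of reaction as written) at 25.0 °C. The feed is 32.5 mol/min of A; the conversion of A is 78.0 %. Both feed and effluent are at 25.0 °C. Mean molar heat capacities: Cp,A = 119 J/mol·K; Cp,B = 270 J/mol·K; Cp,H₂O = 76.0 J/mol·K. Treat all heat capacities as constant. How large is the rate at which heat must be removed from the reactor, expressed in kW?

Extent of reaction ξ = 0.780 × 32.5 / 2 = 12.675 mol/min
Reaction term: ξ·ΔH°_rxn = 12.675 × -37.2 = -471.51 kJ/min
Q = ΔH = -471.51 kJ/min = -7.8585 kW
Heat removed = 7.8585 kW

Q_out = 7.86 kW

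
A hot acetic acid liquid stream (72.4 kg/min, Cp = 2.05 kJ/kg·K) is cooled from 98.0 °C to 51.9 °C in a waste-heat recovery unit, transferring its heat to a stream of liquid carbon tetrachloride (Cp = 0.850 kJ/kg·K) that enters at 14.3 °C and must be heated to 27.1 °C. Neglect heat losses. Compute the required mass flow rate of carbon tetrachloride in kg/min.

ṁ_c = 629 kg/min

Heat released by hot stream: Q = 72.4 × 2.05 × (98.0 − 51.9) = 6842.2 kJ/min
Energy balance on cold side (adiabatic exchanger): Q = ṁ_c·Cp_c·(T_c,out − T_c,in)
ṁ_c = 6842.2 / [0.850 × (27.1 − 14.3)] = 628.88 kg/min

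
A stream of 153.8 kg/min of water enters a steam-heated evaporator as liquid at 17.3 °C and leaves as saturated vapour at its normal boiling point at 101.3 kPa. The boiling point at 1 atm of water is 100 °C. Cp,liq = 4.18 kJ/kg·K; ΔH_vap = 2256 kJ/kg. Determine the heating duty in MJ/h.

Q = 24000 MJ/h

liquid 17.3→100 °C: 345.69 kJ/kg
vaporisation at 100 °C: 2256 kJ/kg
Δh = 345.69 + 2256 = 2601.7 kJ/kg
Q = ṁ·Δh = 153.8 kg/min × 2601.7 kJ/kg = 400140 kJ/min
|Q| = 6669 kW = 24008 MJ/h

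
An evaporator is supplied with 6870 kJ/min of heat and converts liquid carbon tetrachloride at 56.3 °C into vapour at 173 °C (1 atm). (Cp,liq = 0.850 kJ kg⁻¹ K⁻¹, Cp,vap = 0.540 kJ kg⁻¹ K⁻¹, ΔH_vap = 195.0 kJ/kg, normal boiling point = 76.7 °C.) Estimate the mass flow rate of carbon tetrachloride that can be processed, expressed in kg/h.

Δh = 0.850×(76.7−56.3) + 195.0 + 0.540×(173−76.7) = 264.34 kJ/kg
Q = 6870 kJ/min = 114.5 kJ/s = 412200 kJ/h
ṁ = Q/Δh = 412200 / 264.34 = 1559.3 kg/h

ṁ = 1560 kg/h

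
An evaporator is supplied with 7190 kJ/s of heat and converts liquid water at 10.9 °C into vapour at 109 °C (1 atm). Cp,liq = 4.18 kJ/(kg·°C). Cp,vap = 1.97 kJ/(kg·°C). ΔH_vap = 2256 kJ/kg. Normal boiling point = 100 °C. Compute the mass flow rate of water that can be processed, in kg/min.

Δh = 4.18×(100−10.9) + 2256 + 1.97×(109−100) = 2646.2 kJ/kg
Q = 7190 kJ/s = 7190 kJ/s = 431400 kJ/min
ṁ = Q/Δh = 431400 / 2646.2 = 163.03 kg/min

ṁ = 163 kg/min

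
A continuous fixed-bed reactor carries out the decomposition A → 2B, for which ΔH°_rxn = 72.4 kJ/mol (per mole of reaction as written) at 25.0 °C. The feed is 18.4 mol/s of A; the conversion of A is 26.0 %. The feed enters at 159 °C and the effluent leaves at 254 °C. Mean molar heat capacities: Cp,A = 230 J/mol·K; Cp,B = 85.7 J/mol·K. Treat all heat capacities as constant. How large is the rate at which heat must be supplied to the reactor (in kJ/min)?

Q_in = 41100 kJ/min

Extent of reaction ξ = 0.260 × 18.4 = 4.784 mol/s
Reaction term: ξ·ΔH°_rxn = 4.784 × 72.4 = 346.36 kJ/s
Sensible, feed 159→25 °C: -567.09 kJ/s
Outlet flows (mol/s): A 13.616, B 9.568
Sensible, products 25→254 °C: 904.93 kJ/s
Q = ΔH = 684.2 kJ/s = 684.2 kW
Heat supplied = 41052 kJ/min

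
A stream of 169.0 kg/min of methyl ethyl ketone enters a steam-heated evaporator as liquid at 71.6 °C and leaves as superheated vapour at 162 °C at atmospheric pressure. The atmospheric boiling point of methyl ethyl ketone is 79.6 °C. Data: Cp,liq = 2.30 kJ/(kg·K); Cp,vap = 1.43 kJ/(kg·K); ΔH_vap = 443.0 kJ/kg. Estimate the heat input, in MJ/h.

Q = 5870 MJ/h

liquid 71.6→79.6 °C: 18.4 kJ/kg
vaporisation at 79.6 °C: 443 kJ/kg
vapour 79.6→162 °C: 117.83 kJ/kg
Δh = 18.4 + 443 + 117.83 = 579.23 kJ/kg
Q = ṁ·Δh = 169.0 kg/min × 579.23 kJ/kg = 97890 kJ/min
|Q| = 1631.5 kW = 5873.4 MJ/h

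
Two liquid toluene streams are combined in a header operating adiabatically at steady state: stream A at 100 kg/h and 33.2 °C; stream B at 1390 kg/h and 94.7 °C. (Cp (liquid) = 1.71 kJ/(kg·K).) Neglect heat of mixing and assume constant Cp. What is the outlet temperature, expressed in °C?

No heat crosses the boundary, so H_out = H_in.
T_out = Σ ṁᵢCp,ᵢTᵢ / Σ ṁᵢCp,ᵢ
      = 230770 / 2547.9 = 90.572 °C

T_out = 90.6 °C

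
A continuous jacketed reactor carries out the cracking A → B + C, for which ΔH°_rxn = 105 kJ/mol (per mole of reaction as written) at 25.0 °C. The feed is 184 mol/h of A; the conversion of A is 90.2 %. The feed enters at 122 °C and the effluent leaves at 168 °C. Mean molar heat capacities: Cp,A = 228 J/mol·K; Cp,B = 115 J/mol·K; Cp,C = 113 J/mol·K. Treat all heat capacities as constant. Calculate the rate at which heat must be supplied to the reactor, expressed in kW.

Extent of reaction ξ = 0.902 × 184 = 165.97 mol/h
Reaction term: ξ·ΔH°_rxn = 165.97 × 105 = 17427 kJ/h
Sensible, feed 122→25 °C: -4069.3 kJ/h
Outlet flows (mol/h): A 18.032, B 165.97, C 165.97
Sensible, products 25→168 °C: 5999.1 kJ/h
Q = ΔH = 19356 kJ/h = 5.3768 kW
Heat supplied = 5.3768 kW

Q_in = 5.38 kW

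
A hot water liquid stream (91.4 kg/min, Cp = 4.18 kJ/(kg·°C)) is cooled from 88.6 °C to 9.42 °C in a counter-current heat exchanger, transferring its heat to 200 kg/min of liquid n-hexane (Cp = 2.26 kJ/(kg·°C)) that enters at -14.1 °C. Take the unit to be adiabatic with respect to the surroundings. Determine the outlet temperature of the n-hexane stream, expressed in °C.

Heat released by hot stream: Q = 91.4 × 4.18 × (88.6 − 9.42) = 30251 kJ/min
Energy balance on cold side (adiabatic exchanger): Q = ṁ_c·Cp_c·(T_c,out − T_c,in)
T_c,out = -14.1 + 30251/(200 × 2.26) = 52.827 °C

T_c,out = 52.8 °C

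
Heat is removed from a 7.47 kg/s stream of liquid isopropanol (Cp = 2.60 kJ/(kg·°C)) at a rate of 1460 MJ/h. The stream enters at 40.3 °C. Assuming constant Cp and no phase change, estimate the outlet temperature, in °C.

T_out = 19.4 °C

Q = 1460 MJ/h = 405.56 kJ/s
ΔT = Q/(ṁ·Cp) = 405.56/(7.47×2.60) = 20.881 K
T_out = 40.3 − 20.881 = 19.419 °C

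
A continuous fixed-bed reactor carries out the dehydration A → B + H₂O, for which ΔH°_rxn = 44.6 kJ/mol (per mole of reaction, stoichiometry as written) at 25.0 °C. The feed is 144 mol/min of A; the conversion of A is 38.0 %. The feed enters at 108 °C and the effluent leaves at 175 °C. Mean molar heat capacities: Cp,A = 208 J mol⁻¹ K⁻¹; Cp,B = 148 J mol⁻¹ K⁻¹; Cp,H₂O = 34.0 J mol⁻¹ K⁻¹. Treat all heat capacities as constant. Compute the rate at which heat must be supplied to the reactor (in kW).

Extent of reaction ξ = 0.380 × 144 = 54.72 mol/min
Reaction term: ξ·ΔH°_rxn = 54.72 × 44.6 = 2440.5 kJ/min
Sensible, feed 108→25 °C: -2486 kJ/min
Outlet flows (mol/min): A 89.28, B 54.72, H₂O 54.72
Sensible, products 25→175 °C: 4279.4 kJ/min
Q = ΔH = 4233.9 kJ/min = 70.565 kW
Heat supplied = 70.565 kW

Q_in = 70.6 kW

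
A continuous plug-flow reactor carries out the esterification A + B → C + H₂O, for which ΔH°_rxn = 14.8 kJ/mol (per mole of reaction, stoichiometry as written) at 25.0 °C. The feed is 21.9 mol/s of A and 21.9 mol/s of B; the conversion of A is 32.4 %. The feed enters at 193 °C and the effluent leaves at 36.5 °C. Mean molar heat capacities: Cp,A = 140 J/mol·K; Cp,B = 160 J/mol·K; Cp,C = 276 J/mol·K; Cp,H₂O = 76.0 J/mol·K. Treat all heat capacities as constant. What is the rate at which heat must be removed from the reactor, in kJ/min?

Extent of reaction ξ = 0.324 × 21.9 = 7.0956 mol/s
Reaction term: ξ·ΔH°_rxn = 7.0956 × 14.8 = 105.01 kJ/s
Sensible, feed 193→25 °C: -1103.8 kJ/s
Outlet flows (mol/s): A 14.804, B 14.804, C 7.0956, H₂O 7.0956
Sensible, products 25→36.5 °C: 79.798 kJ/s
Q = ΔH = -918.95 kJ/s = -918.95 kW
Heat removed = 55137 kJ/min

Q_out = 55100 kJ/min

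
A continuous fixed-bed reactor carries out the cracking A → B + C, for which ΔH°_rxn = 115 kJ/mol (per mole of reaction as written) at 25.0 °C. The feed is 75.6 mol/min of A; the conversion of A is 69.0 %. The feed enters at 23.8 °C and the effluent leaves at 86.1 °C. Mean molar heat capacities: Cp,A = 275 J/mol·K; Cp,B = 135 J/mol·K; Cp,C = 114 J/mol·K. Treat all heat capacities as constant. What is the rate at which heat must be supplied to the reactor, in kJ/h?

Q_in = 433000 kJ/h

Extent of reaction ξ = 0.690 × 75.6 = 52.164 mol/min
Reaction term: ξ·ΔH°_rxn = 52.164 × 115 = 5998.9 kJ/min
Sensible, feed 23.8→25 °C: 24.948 kJ/min
Outlet flows (mol/min): A 23.436, B 52.164, C 52.164
Sensible, products 25→86.1 °C: 1187.4 kJ/min
Q = ΔH = 7211.2 kJ/min = 120.19 kW
Heat supplied = 432670 kJ/h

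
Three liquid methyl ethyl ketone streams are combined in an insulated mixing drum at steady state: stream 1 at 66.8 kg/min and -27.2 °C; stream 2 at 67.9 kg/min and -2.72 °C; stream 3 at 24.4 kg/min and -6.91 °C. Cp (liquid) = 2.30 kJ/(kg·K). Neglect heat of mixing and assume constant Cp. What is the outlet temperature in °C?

T_out = -13.6 °C

Adiabatic, steady state ⇒ Σ ṁᵢCp,ᵢ(T_out − Tᵢ) = 0
Σ ṁᵢCp,ᵢTᵢ = 66.8×2.30×-27.2 + 67.9×2.30×-2.72 + 24.4×2.30×-6.91 = -4991.6
Σ ṁᵢCp,ᵢ = 66.8×2.30 + 67.9×2.30 + 24.4×2.30 = 365.93
T_out = -4991.6 / 365.93 = -13.641 °C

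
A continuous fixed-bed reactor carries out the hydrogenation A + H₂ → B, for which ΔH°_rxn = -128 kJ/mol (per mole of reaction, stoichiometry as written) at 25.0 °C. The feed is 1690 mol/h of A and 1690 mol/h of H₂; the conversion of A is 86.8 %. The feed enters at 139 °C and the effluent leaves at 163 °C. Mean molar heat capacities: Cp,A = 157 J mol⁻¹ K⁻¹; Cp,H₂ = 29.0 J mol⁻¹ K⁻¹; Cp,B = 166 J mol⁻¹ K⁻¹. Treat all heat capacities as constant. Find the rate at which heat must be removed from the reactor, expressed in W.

Extent of reaction ξ = 0.868 × 1690 = 1466.9 mol/h
Reaction term: ξ·ΔH°_rxn = 1466.9 × -128 = -187770 kJ/h
Sensible, feed 139→25 °C: -35835 kJ/h
Outlet flows (mol/h): A 223.08, H₂ 223.08, B 1466.9
Sensible, products 25→163 °C: 39330 kJ/h
Q = ΔH = -184270 kJ/h = -51.186 kW
Heat removed = 51186 W

Q_out = 51200 W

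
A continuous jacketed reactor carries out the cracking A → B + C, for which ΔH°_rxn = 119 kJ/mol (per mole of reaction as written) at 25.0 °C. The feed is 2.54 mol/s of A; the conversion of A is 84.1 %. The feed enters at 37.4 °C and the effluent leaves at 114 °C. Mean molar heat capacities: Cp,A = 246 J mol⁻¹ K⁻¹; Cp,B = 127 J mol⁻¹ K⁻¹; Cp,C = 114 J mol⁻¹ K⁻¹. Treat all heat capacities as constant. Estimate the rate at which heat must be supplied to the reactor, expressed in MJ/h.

Q_in = 1080 MJ/h

Extent of reaction ξ = 0.841 × 2.54 = 2.1361 mol/s
Reaction term: ξ·ΔH°_rxn = 2.1361 × 119 = 254.2 kJ/s
Sensible, feed 37.4→25 °C: -7.748 kJ/s
Outlet flows (mol/s): A 0.40386, B 2.1361, C 2.1361
Sensible, products 25→114 °C: 54.66 kJ/s
Q = ΔH = 301.11 kJ/s = 301.11 kW
Heat supplied = 1084 MJ/h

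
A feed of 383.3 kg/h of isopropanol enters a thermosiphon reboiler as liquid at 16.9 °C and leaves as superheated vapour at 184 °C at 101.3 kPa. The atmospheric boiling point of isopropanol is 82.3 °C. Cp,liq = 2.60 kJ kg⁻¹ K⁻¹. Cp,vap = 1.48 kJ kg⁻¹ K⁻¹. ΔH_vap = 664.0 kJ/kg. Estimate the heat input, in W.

liquid 16.9→82.3 °C: 170.04 kJ/kg
vaporisation at 82.3 °C: 664 kJ/kg
vapour 82.3→184 °C: 150.52 kJ/kg
Δh = 170.04 + 664 + 150.52 = 984.56 kJ/kg
Q = ṁ·Δh = 383.3 kg/h × 984.56 kJ/kg = 377380 kJ/h
|Q| = 104.83 kW = 104830 W

Q = 105000 W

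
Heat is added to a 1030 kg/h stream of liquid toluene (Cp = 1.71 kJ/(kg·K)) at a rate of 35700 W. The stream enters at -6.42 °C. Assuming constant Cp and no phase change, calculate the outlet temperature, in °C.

T_out = 66.5 °C

Q = 35700 W = 128520 kJ/h
ΔT = Q/(ṁ·Cp) = 128520/(1030×1.71) = 72.969 K
T_out = -6.42 + 72.969 = 66.549 °C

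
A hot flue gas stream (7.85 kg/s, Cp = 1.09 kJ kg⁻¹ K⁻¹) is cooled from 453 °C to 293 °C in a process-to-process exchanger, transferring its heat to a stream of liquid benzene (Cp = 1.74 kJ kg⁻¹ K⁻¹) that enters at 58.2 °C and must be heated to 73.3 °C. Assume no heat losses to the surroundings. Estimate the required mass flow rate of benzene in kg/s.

Heat released by hot stream: Q = 7.85 × 1.09 × (453 − 293) = 1369 kJ/s
Energy balance on cold side (adiabatic exchanger): Q = ṁ_c·Cp_c·(T_c,out − T_c,in)
ṁ_c = 1369 / [1.74 × (73.3 − 58.2)] = 52.106 kg/s

ṁ_c = 52.1 kg/s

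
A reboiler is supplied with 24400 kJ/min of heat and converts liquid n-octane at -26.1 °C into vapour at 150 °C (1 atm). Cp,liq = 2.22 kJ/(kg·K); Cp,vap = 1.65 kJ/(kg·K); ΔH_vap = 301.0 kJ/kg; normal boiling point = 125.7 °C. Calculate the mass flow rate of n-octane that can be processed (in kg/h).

ṁ = 2160 kg/h

Δh = 2.22×(125.7−-26.1) + 301.0 + 1.65×(150−125.7) = 678.09 kJ/kg
Q = 24400 kJ/min = 406.67 kJ/s = 1.464e+06 kJ/h
ṁ = Q/Δh = 1.464e+06 / 678.09 = 2159 kg/h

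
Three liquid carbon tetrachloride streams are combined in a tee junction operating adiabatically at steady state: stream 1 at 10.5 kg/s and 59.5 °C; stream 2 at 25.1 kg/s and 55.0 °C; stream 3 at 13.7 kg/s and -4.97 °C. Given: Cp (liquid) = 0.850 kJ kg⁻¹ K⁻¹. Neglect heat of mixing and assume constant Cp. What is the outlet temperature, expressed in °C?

Energy balance with Q = 0: Σ ṁᵢCp,ᵢ(T_out − Tᵢ) = 0
T_out = Σ ṁᵢCp,ᵢTᵢ / Σ ṁᵢCp,ᵢ
      = 1646.6 / 41.905 = 39.293 °C

T_out = 39.3 °C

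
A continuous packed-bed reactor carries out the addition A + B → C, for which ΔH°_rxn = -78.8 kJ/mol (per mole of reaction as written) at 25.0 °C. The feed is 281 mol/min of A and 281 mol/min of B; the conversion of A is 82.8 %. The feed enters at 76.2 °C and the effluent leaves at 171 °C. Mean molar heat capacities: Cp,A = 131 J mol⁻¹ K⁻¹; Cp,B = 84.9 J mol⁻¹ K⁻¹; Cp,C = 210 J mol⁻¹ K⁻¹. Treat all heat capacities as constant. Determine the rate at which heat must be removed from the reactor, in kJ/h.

Extent of reaction ξ = 0.828 × 281 = 232.67 mol/min
Reaction term: ξ·ΔH°_rxn = 232.67 × -78.8 = -18334 kJ/min
Sensible, feed 76.2→25 °C: -3106.2 kJ/min
Outlet flows (mol/min): A 48.332, B 48.332, C 232.67
Sensible, products 25→171 °C: 8657.1 kJ/min
Q = ΔH = -12783 kJ/min = -213.06 kW
Heat removed = 767000 kJ/h

Q_out = 767000 kJ/h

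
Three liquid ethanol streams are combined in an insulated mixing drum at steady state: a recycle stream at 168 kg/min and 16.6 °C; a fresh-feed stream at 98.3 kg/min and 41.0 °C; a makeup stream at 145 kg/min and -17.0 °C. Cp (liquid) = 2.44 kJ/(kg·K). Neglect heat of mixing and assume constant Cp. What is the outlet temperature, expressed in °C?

T_out = 10.6 °C

Energy balance with Q = 0: Σ ṁᵢCp,ᵢ(T_out − Tᵢ) = 0
Σ ṁᵢCp,ᵢTᵢ = 168×2.44×16.6 + 98.3×2.44×41.0 + 145×2.44×-17.0 = 10624
Σ ṁᵢCp,ᵢ = 168×2.44 + 98.3×2.44 + 145×2.44 = 1003.6
T_out = 10624 / 1003.6 = 10.586 °C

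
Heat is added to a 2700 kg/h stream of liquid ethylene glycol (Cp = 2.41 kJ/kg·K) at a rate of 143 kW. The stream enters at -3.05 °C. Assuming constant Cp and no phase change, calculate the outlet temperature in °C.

Q = 143 kW = 514800 kJ/h
ΔT = Q/(ṁ·Cp) = 514800/(2700×2.41) = 79.115 K
T_out = -3.05 + 79.115 = 76.065 °C

T_out = 76.1 °C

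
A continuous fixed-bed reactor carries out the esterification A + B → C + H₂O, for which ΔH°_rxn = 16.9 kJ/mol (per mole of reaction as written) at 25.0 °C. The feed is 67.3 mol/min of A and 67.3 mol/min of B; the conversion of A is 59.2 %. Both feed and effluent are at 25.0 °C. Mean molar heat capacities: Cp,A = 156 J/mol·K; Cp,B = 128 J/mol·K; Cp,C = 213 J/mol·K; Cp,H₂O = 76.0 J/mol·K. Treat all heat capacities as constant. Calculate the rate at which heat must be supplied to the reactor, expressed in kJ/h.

Extent of reaction ξ = 0.592 × 67.3 = 39.842 mol/min
Reaction term: ξ·ΔH°_rxn = 39.842 × 16.9 = 673.32 kJ/min
Q = ΔH = 673.32 kJ/min = 11.222 kW
Heat supplied = 40399 kJ/h

Q_in = 40400 kJ/h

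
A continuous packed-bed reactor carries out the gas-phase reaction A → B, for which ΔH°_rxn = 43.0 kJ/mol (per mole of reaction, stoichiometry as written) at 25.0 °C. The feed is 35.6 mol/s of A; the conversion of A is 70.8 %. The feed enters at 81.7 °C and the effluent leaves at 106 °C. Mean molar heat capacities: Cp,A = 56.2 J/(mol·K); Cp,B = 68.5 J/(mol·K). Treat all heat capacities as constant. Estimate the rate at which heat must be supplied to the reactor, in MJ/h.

Extent of reaction ξ = 0.708 × 35.6 = 25.205 mol/s
Reaction term: ξ·ΔH°_rxn = 25.205 × 43.0 = 1083.8 kJ/s
Sensible, feed 81.7→25 °C: -113.44 kJ/s
Outlet flows (mol/s): A 10.395, B 25.205
Sensible, products 25→106 °C: 187.17 kJ/s
Q = ΔH = 1157.5 kJ/s = 1157.5 kW
Heat supplied = 4167.1 MJ/h

Q_in = 4170 MJ/h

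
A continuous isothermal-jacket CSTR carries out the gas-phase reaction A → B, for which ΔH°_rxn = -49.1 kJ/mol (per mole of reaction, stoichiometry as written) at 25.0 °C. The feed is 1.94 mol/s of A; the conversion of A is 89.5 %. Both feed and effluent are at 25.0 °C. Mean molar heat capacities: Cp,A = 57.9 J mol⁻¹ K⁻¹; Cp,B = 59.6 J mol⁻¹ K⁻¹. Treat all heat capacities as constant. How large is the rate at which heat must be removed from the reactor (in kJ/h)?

Q_out = 307000 kJ/h

Extent of reaction ξ = 0.895 × 1.94 = 1.7363 mol/s
Reaction term: ξ·ΔH°_rxn = 1.7363 × -49.1 = -85.252 kJ/s
Q = ΔH = -85.252 kJ/s = -85.252 kW
Heat removed = 306910 kJ/h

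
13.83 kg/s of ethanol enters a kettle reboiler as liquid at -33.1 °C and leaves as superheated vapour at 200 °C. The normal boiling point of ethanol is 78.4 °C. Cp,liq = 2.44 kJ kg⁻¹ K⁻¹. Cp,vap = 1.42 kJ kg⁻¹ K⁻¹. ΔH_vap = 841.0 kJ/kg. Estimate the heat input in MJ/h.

liquid -33.1→78.4 °C: 272.06 kJ/kg
vaporisation at 78.4 °C: 841 kJ/kg
vapour 78.4→200 °C: 172.67 kJ/kg
Δh = 272.06 + 841 + 172.67 = 1285.7 kJ/kg
Q = ṁ·Δh = 13.83 kg/s × 1285.7 kJ/kg = 17782 kJ/s
|Q| = 17782 kW = 64014 MJ/h

Q = 64000 MJ/h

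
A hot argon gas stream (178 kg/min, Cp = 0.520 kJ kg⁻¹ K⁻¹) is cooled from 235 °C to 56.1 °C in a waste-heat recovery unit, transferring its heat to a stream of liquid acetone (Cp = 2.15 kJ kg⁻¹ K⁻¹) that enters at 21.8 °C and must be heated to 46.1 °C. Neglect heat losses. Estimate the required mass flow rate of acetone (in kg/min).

ṁ_c = 317 kg/min

Heat released by hot stream: Q = 178 × 0.520 × (235 − 56.1) = 16559 kJ/min
Energy balance on cold side (adiabatic exchanger): Q = ṁ_c·Cp_c·(T_c,out − T_c,in)
ṁ_c = 16559 / [2.15 × (46.1 − 21.8)] = 316.95 kg/min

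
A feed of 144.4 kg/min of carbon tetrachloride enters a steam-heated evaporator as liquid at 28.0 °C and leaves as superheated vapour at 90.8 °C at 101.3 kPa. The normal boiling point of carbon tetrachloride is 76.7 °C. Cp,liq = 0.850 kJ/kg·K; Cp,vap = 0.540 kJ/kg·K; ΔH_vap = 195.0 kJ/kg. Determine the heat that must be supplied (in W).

liquid 28.0→76.7 °C: 41.395 kJ/kg
vaporisation at 76.7 °C: 195 kJ/kg
vapour 76.7→90.8 °C: 7.614 kJ/kg
Δh = 41.395 + 195 + 7.614 = 244.01 kJ/kg
Q = ṁ·Δh = 144.4 kg/min × 244.01 kJ/kg = 35235 kJ/min
|Q| = 587.25 kW = 587250 W

Q = 587000 W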